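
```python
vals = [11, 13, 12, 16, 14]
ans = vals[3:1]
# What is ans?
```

vals has length 5. The slice vals[3:1] resolves to an empty index range, so the result is [].

[]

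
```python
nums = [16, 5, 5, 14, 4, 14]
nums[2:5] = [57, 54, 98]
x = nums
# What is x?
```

nums starts as [16, 5, 5, 14, 4, 14] (length 6). The slice nums[2:5] covers indices [2, 3, 4] with values [5, 14, 4]. Replacing that slice with [57, 54, 98] (same length) produces [16, 5, 57, 54, 98, 14].

[16, 5, 57, 54, 98, 14]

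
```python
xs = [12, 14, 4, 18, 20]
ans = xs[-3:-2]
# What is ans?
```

xs has length 5. The slice xs[-3:-2] selects indices [2] (2->4), giving [4].

[4]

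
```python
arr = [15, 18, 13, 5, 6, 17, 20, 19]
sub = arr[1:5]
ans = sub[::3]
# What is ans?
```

arr has length 8. The slice arr[1:5] selects indices [1, 2, 3, 4] (1->18, 2->13, 3->5, 4->6), giving [18, 13, 5, 6]. So sub = [18, 13, 5, 6]. sub has length 4. The slice sub[::3] selects indices [0, 3] (0->18, 3->6), giving [18, 6].

[18, 6]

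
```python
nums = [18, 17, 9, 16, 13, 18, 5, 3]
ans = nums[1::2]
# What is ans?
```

nums has length 8. The slice nums[1::2] selects indices [1, 3, 5, 7] (1->17, 3->16, 5->18, 7->3), giving [17, 16, 18, 3].

[17, 16, 18, 3]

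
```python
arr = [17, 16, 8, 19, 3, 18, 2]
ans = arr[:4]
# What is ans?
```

arr has length 7. The slice arr[:4] selects indices [0, 1, 2, 3] (0->17, 1->16, 2->8, 3->19), giving [17, 16, 8, 19].

[17, 16, 8, 19]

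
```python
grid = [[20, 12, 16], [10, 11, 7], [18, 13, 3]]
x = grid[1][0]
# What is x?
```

grid[1] = [10, 11, 7]. Taking column 0 of that row yields 10.

10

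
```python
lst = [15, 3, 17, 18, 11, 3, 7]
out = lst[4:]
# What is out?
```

lst has length 7. The slice lst[4:] selects indices [4, 5, 6] (4->11, 5->3, 6->7), giving [11, 3, 7].

[11, 3, 7]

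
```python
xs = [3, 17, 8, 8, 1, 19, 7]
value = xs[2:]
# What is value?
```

xs has length 7. The slice xs[2:] selects indices [2, 3, 4, 5, 6] (2->8, 3->8, 4->1, 5->19, 6->7), giving [8, 8, 1, 19, 7].

[8, 8, 1, 19, 7]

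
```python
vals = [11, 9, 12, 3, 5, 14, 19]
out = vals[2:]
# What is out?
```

vals has length 7. The slice vals[2:] selects indices [2, 3, 4, 5, 6] (2->12, 3->3, 4->5, 5->14, 6->19), giving [12, 3, 5, 14, 19].

[12, 3, 5, 14, 19]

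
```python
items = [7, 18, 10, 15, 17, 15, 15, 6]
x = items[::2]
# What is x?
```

items has length 8. The slice items[::2] selects indices [0, 2, 4, 6] (0->7, 2->10, 4->17, 6->15), giving [7, 10, 17, 15].

[7, 10, 17, 15]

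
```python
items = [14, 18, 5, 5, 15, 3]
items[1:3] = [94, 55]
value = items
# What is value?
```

items starts as [14, 18, 5, 5, 15, 3] (length 6). The slice items[1:3] covers indices [1, 2] with values [18, 5]. Replacing that slice with [94, 55] (same length) produces [14, 94, 55, 5, 15, 3].

[14, 94, 55, 5, 15, 3]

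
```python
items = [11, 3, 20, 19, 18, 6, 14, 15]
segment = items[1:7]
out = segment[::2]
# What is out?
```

items has length 8. The slice items[1:7] selects indices [1, 2, 3, 4, 5, 6] (1->3, 2->20, 3->19, 4->18, 5->6, 6->14), giving [3, 20, 19, 18, 6, 14]. So segment = [3, 20, 19, 18, 6, 14]. segment has length 6. The slice segment[::2] selects indices [0, 2, 4] (0->3, 2->19, 4->6), giving [3, 19, 6].

[3, 19, 6]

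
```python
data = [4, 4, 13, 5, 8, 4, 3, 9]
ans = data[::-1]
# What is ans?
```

data has length 8. The slice data[::-1] selects indices [7, 6, 5, 4, 3, 2, 1, 0] (7->9, 6->3, 5->4, 4->8, 3->5, 2->13, 1->4, 0->4), giving [9, 3, 4, 8, 5, 13, 4, 4].

[9, 3, 4, 8, 5, 13, 4, 4]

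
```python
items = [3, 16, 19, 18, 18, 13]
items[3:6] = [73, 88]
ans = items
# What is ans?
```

items starts as [3, 16, 19, 18, 18, 13] (length 6). The slice items[3:6] covers indices [3, 4, 5] with values [18, 18, 13]. Replacing that slice with [73, 88] (different length) produces [3, 16, 19, 73, 88].

[3, 16, 19, 73, 88]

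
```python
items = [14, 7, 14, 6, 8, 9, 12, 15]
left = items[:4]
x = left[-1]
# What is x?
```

items has length 8. The slice items[:4] selects indices [0, 1, 2, 3] (0->14, 1->7, 2->14, 3->6), giving [14, 7, 14, 6]. So left = [14, 7, 14, 6]. Then left[-1] = 6.

6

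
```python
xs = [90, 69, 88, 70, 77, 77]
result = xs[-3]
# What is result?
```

xs has length 6. Negative index -3 maps to positive index 6 + (-3) = 3. xs[3] = 70.

70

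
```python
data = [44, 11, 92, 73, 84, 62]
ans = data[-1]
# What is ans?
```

data has length 6. Negative index -1 maps to positive index 6 + (-1) = 5. data[5] = 62.

62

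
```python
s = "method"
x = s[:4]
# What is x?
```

s has length 6. The slice s[:4] selects indices [0, 1, 2, 3] (0->'m', 1->'e', 2->'t', 3->'h'), giving 'meth'.

'meth'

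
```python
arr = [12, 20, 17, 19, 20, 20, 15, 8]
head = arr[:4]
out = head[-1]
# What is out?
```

arr has length 8. The slice arr[:4] selects indices [0, 1, 2, 3] (0->12, 1->20, 2->17, 3->19), giving [12, 20, 17, 19]. So head = [12, 20, 17, 19]. Then head[-1] = 19.

19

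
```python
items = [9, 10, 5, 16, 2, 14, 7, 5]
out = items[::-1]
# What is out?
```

items has length 8. The slice items[::-1] selects indices [7, 6, 5, 4, 3, 2, 1, 0] (7->5, 6->7, 5->14, 4->2, 3->16, 2->5, 1->10, 0->9), giving [5, 7, 14, 2, 16, 5, 10, 9].

[5, 7, 14, 2, 16, 5, 10, 9]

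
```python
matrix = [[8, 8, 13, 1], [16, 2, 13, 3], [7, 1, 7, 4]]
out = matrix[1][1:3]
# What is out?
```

matrix[1] = [16, 2, 13, 3]. matrix[1] has length 4. The slice matrix[1][1:3] selects indices [1, 2] (1->2, 2->13), giving [2, 13].

[2, 13]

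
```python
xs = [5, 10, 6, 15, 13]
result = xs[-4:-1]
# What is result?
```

xs has length 5. The slice xs[-4:-1] selects indices [1, 2, 3] (1->10, 2->6, 3->15), giving [10, 6, 15].

[10, 6, 15]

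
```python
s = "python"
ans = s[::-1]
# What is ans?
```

s has length 6. The slice s[::-1] selects indices [5, 4, 3, 2, 1, 0] (5->'n', 4->'o', 3->'h', 2->'t', 1->'y', 0->'p'), giving 'nohtyp'.

'nohtyp'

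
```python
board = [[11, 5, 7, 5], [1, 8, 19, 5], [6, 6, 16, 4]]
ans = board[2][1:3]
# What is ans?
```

board[2] = [6, 6, 16, 4]. board[2] has length 4. The slice board[2][1:3] selects indices [1, 2] (1->6, 2->16), giving [6, 16].

[6, 16]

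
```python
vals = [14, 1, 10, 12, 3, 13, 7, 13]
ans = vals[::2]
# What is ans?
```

vals has length 8. The slice vals[::2] selects indices [0, 2, 4, 6] (0->14, 2->10, 4->3, 6->7), giving [14, 10, 3, 7].

[14, 10, 3, 7]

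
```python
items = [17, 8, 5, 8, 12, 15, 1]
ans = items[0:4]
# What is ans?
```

items has length 7. The slice items[0:4] selects indices [0, 1, 2, 3] (0->17, 1->8, 2->5, 3->8), giving [17, 8, 5, 8].

[17, 8, 5, 8]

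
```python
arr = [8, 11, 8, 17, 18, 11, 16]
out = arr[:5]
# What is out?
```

arr has length 7. The slice arr[:5] selects indices [0, 1, 2, 3, 4] (0->8, 1->11, 2->8, 3->17, 4->18), giving [8, 11, 8, 17, 18].

[8, 11, 8, 17, 18]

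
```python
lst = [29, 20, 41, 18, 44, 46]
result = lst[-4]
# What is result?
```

lst has length 6. Negative index -4 maps to positive index 6 + (-4) = 2. lst[2] = 41.

41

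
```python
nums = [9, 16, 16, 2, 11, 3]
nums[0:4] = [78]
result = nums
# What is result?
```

nums starts as [9, 16, 16, 2, 11, 3] (length 6). The slice nums[0:4] covers indices [0, 1, 2, 3] with values [9, 16, 16, 2]. Replacing that slice with [78] (different length) produces [78, 11, 3].

[78, 11, 3]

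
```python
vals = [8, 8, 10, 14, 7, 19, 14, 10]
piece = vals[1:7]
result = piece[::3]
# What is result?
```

vals has length 8. The slice vals[1:7] selects indices [1, 2, 3, 4, 5, 6] (1->8, 2->10, 3->14, 4->7, 5->19, 6->14), giving [8, 10, 14, 7, 19, 14]. So piece = [8, 10, 14, 7, 19, 14]. piece has length 6. The slice piece[::3] selects indices [0, 3] (0->8, 3->7), giving [8, 7].

[8, 7]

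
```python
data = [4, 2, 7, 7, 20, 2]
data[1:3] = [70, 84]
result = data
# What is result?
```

data starts as [4, 2, 7, 7, 20, 2] (length 6). The slice data[1:3] covers indices [1, 2] with values [2, 7]. Replacing that slice with [70, 84] (same length) produces [4, 70, 84, 7, 20, 2].

[4, 70, 84, 7, 20, 2]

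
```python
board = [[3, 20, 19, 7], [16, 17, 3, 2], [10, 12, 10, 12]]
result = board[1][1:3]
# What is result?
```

board[1] = [16, 17, 3, 2]. board[1] has length 4. The slice board[1][1:3] selects indices [1, 2] (1->17, 2->3), giving [17, 3].

[17, 3]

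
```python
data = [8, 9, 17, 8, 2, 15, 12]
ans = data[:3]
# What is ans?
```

data has length 7. The slice data[:3] selects indices [0, 1, 2] (0->8, 1->9, 2->17), giving [8, 9, 17].

[8, 9, 17]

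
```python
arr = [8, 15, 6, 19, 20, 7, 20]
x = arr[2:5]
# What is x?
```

arr has length 7. The slice arr[2:5] selects indices [2, 3, 4] (2->6, 3->19, 4->20), giving [6, 19, 20].

[6, 19, 20]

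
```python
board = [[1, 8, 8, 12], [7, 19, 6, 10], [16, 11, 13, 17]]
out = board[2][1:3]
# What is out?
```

board[2] = [16, 11, 13, 17]. board[2] has length 4. The slice board[2][1:3] selects indices [1, 2] (1->11, 2->13), giving [11, 13].

[11, 13]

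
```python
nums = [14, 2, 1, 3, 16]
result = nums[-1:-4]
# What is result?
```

nums has length 5. The slice nums[-1:-4] resolves to an empty index range, so the result is [].

[]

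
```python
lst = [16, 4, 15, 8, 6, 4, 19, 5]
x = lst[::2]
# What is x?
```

lst has length 8. The slice lst[::2] selects indices [0, 2, 4, 6] (0->16, 2->15, 4->6, 6->19), giving [16, 15, 6, 19].

[16, 15, 6, 19]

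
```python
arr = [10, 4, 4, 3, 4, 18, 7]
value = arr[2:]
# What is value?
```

arr has length 7. The slice arr[2:] selects indices [2, 3, 4, 5, 6] (2->4, 3->3, 4->4, 5->18, 6->7), giving [4, 3, 4, 18, 7].

[4, 3, 4, 18, 7]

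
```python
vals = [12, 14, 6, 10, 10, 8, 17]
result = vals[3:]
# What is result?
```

vals has length 7. The slice vals[3:] selects indices [3, 4, 5, 6] (3->10, 4->10, 5->8, 6->17), giving [10, 10, 8, 17].

[10, 10, 8, 17]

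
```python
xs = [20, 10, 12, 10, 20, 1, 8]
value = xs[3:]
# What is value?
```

xs has length 7. The slice xs[3:] selects indices [3, 4, 5, 6] (3->10, 4->20, 5->1, 6->8), giving [10, 20, 1, 8].

[10, 20, 1, 8]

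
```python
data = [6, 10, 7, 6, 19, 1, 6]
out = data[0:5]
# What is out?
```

data has length 7. The slice data[0:5] selects indices [0, 1, 2, 3, 4] (0->6, 1->10, 2->7, 3->6, 4->19), giving [6, 10, 7, 6, 19].

[6, 10, 7, 6, 19]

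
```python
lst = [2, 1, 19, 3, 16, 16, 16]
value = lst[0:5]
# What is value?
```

lst has length 7. The slice lst[0:5] selects indices [0, 1, 2, 3, 4] (0->2, 1->1, 2->19, 3->3, 4->16), giving [2, 1, 19, 3, 16].

[2, 1, 19, 3, 16]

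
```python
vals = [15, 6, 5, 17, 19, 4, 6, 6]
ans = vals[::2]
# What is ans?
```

vals has length 8. The slice vals[::2] selects indices [0, 2, 4, 6] (0->15, 2->5, 4->19, 6->6), giving [15, 5, 19, 6].

[15, 5, 19, 6]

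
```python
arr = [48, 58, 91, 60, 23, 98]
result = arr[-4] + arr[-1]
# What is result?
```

arr has length 6. Negative index -4 maps to positive index 6 + (-4) = 2. arr[2] = 91.
arr has length 6. Negative index -1 maps to positive index 6 + (-1) = 5. arr[5] = 98.
Sum: 91 + 98 = 189.

189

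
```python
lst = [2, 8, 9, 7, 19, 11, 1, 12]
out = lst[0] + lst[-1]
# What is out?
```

lst has length 8. lst[0] = 2.
lst has length 8. Negative index -1 maps to positive index 8 + (-1) = 7. lst[7] = 12.
Sum: 2 + 12 = 14.

14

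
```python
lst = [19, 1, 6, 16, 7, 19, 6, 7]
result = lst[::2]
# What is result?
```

lst has length 8. The slice lst[::2] selects indices [0, 2, 4, 6] (0->19, 2->6, 4->7, 6->6), giving [19, 6, 7, 6].

[19, 6, 7, 6]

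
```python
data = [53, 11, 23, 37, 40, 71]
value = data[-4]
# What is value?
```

data has length 6. Negative index -4 maps to positive index 6 + (-4) = 2. data[2] = 23.

23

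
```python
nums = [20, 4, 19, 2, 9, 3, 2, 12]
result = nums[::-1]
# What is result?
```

nums has length 8. The slice nums[::-1] selects indices [7, 6, 5, 4, 3, 2, 1, 0] (7->12, 6->2, 5->3, 4->9, 3->2, 2->19, 1->4, 0->20), giving [12, 2, 3, 9, 2, 19, 4, 20].

[12, 2, 3, 9, 2, 19, 4, 20]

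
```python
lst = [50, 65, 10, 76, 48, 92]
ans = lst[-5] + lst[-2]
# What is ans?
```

lst has length 6. Negative index -5 maps to positive index 6 + (-5) = 1. lst[1] = 65.
lst has length 6. Negative index -2 maps to positive index 6 + (-2) = 4. lst[4] = 48.
Sum: 65 + 48 = 113.

113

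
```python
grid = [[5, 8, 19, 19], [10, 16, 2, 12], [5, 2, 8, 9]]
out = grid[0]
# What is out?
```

grid has 3 rows. Row 0 is [5, 8, 19, 19].

[5, 8, 19, 19]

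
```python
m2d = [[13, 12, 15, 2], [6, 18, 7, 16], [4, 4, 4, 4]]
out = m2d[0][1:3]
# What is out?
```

m2d[0] = [13, 12, 15, 2]. m2d[0] has length 4. The slice m2d[0][1:3] selects indices [1, 2] (1->12, 2->15), giving [12, 15].

[12, 15]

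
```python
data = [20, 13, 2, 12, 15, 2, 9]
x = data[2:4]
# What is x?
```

data has length 7. The slice data[2:4] selects indices [2, 3] (2->2, 3->12), giving [2, 12].

[2, 12]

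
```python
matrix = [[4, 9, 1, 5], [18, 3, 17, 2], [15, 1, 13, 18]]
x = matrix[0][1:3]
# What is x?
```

matrix[0] = [4, 9, 1, 5]. matrix[0] has length 4. The slice matrix[0][1:3] selects indices [1, 2] (1->9, 2->1), giving [9, 1].

[9, 1]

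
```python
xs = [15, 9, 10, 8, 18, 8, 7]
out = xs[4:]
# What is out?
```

xs has length 7. The slice xs[4:] selects indices [4, 5, 6] (4->18, 5->8, 6->7), giving [18, 8, 7].

[18, 8, 7]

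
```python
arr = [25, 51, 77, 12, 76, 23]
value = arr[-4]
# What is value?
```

arr has length 6. Negative index -4 maps to positive index 6 + (-4) = 2. arr[2] = 77.

77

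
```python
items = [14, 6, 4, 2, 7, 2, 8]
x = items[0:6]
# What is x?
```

items has length 7. The slice items[0:6] selects indices [0, 1, 2, 3, 4, 5] (0->14, 1->6, 2->4, 3->2, 4->7, 5->2), giving [14, 6, 4, 2, 7, 2].

[14, 6, 4, 2, 7, 2]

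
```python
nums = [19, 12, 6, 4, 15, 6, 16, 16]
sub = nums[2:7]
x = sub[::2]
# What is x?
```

nums has length 8. The slice nums[2:7] selects indices [2, 3, 4, 5, 6] (2->6, 3->4, 4->15, 5->6, 6->16), giving [6, 4, 15, 6, 16]. So sub = [6, 4, 15, 6, 16]. sub has length 5. The slice sub[::2] selects indices [0, 2, 4] (0->6, 2->15, 4->16), giving [6, 15, 16].

[6, 15, 16]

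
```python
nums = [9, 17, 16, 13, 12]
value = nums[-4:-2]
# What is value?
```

nums has length 5. The slice nums[-4:-2] selects indices [1, 2] (1->17, 2->16), giving [17, 16].

[17, 16]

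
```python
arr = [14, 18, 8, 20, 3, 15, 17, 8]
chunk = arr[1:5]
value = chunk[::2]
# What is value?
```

arr has length 8. The slice arr[1:5] selects indices [1, 2, 3, 4] (1->18, 2->8, 3->20, 4->3), giving [18, 8, 20, 3]. So chunk = [18, 8, 20, 3]. chunk has length 4. The slice chunk[::2] selects indices [0, 2] (0->18, 2->20), giving [18, 20].

[18, 20]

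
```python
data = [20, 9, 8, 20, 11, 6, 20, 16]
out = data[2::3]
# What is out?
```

data has length 8. The slice data[2::3] selects indices [2, 5] (2->8, 5->6), giving [8, 6].

[8, 6]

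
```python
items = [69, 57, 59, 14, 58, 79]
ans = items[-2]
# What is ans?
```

items has length 6. Negative index -2 maps to positive index 6 + (-2) = 4. items[4] = 58.

58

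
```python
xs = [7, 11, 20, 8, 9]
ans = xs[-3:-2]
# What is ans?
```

xs has length 5. The slice xs[-3:-2] selects indices [2] (2->20), giving [20].

[20]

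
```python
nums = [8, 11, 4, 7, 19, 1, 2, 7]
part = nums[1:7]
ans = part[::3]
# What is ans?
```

nums has length 8. The slice nums[1:7] selects indices [1, 2, 3, 4, 5, 6] (1->11, 2->4, 3->7, 4->19, 5->1, 6->2), giving [11, 4, 7, 19, 1, 2]. So part = [11, 4, 7, 19, 1, 2]. part has length 6. The slice part[::3] selects indices [0, 3] (0->11, 3->19), giving [11, 19].

[11, 19]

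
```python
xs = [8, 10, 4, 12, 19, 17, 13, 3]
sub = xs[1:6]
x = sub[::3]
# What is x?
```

xs has length 8. The slice xs[1:6] selects indices [1, 2, 3, 4, 5] (1->10, 2->4, 3->12, 4->19, 5->17), giving [10, 4, 12, 19, 17]. So sub = [10, 4, 12, 19, 17]. sub has length 5. The slice sub[::3] selects indices [0, 3] (0->10, 3->19), giving [10, 19].

[10, 19]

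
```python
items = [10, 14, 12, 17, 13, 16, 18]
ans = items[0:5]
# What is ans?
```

items has length 7. The slice items[0:5] selects indices [0, 1, 2, 3, 4] (0->10, 1->14, 2->12, 3->17, 4->13), giving [10, 14, 12, 17, 13].

[10, 14, 12, 17, 13]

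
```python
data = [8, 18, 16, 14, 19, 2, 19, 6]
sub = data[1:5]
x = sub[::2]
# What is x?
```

data has length 8. The slice data[1:5] selects indices [1, 2, 3, 4] (1->18, 2->16, 3->14, 4->19), giving [18, 16, 14, 19]. So sub = [18, 16, 14, 19]. sub has length 4. The slice sub[::2] selects indices [0, 2] (0->18, 2->14), giving [18, 14].

[18, 14]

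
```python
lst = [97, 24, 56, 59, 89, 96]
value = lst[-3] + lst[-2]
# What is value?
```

lst has length 6. Negative index -3 maps to positive index 6 + (-3) = 3. lst[3] = 59.
lst has length 6. Negative index -2 maps to positive index 6 + (-2) = 4. lst[4] = 89.
Sum: 59 + 89 = 148.

148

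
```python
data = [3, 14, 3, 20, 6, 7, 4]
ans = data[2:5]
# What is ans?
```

data has length 7. The slice data[2:5] selects indices [2, 3, 4] (2->3, 3->20, 4->6), giving [3, 20, 6].

[3, 20, 6]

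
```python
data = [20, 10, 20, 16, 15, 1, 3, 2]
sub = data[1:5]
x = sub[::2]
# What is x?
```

data has length 8. The slice data[1:5] selects indices [1, 2, 3, 4] (1->10, 2->20, 3->16, 4->15), giving [10, 20, 16, 15]. So sub = [10, 20, 16, 15]. sub has length 4. The slice sub[::2] selects indices [0, 2] (0->10, 2->16), giving [10, 16].

[10, 16]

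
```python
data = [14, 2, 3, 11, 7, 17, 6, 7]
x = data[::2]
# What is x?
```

data has length 8. The slice data[::2] selects indices [0, 2, 4, 6] (0->14, 2->3, 4->7, 6->6), giving [14, 3, 7, 6].

[14, 3, 7, 6]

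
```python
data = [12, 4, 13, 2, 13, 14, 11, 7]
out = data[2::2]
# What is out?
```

data has length 8. The slice data[2::2] selects indices [2, 4, 6] (2->13, 4->13, 6->11), giving [13, 13, 11].

[13, 13, 11]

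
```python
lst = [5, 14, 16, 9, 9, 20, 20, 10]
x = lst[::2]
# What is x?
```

lst has length 8. The slice lst[::2] selects indices [0, 2, 4, 6] (0->5, 2->16, 4->9, 6->20), giving [5, 16, 9, 20].

[5, 16, 9, 20]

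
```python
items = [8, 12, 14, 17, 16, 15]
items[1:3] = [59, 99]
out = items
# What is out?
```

items starts as [8, 12, 14, 17, 16, 15] (length 6). The slice items[1:3] covers indices [1, 2] with values [12, 14]. Replacing that slice with [59, 99] (same length) produces [8, 59, 99, 17, 16, 15].

[8, 59, 99, 17, 16, 15]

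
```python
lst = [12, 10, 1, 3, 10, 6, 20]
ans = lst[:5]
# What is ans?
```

lst has length 7. The slice lst[:5] selects indices [0, 1, 2, 3, 4] (0->12, 1->10, 2->1, 3->3, 4->10), giving [12, 10, 1, 3, 10].

[12, 10, 1, 3, 10]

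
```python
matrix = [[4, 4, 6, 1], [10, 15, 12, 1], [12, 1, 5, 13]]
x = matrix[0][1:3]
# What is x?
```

matrix[0] = [4, 4, 6, 1]. matrix[0] has length 4. The slice matrix[0][1:3] selects indices [1, 2] (1->4, 2->6), giving [4, 6].

[4, 6]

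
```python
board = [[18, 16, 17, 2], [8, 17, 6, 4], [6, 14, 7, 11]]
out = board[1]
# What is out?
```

board has 3 rows. Row 1 is [8, 17, 6, 4].

[8, 17, 6, 4]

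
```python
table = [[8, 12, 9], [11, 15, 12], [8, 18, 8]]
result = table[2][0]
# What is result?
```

table[2] = [8, 18, 8]. Taking column 0 of that row yields 8.

8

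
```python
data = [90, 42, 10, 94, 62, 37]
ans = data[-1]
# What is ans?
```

data has length 6. Negative index -1 maps to positive index 6 + (-1) = 5. data[5] = 37.

37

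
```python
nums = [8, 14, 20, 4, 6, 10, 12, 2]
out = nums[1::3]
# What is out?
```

nums has length 8. The slice nums[1::3] selects indices [1, 4, 7] (1->14, 4->6, 7->2), giving [14, 6, 2].

[14, 6, 2]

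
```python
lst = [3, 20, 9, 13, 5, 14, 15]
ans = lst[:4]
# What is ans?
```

lst has length 7. The slice lst[:4] selects indices [0, 1, 2, 3] (0->3, 1->20, 2->9, 3->13), giving [3, 20, 9, 13].

[3, 20, 9, 13]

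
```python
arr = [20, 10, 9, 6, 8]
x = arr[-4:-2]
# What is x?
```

arr has length 5. The slice arr[-4:-2] selects indices [1, 2] (1->10, 2->9), giving [10, 9].

[10, 9]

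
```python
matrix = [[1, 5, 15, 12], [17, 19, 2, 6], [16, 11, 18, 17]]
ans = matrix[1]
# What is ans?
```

matrix has 3 rows. Row 1 is [17, 19, 2, 6].

[17, 19, 2, 6]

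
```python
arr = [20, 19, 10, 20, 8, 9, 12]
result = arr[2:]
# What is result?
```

arr has length 7. The slice arr[2:] selects indices [2, 3, 4, 5, 6] (2->10, 3->20, 4->8, 5->9, 6->12), giving [10, 20, 8, 9, 12].

[10, 20, 8, 9, 12]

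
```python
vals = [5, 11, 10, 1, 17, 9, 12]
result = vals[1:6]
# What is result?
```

vals has length 7. The slice vals[1:6] selects indices [1, 2, 3, 4, 5] (1->11, 2->10, 3->1, 4->17, 5->9), giving [11, 10, 1, 17, 9].

[11, 10, 1, 17, 9]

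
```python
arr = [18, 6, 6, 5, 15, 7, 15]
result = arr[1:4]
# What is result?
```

arr has length 7. The slice arr[1:4] selects indices [1, 2, 3] (1->6, 2->6, 3->5), giving [6, 6, 5].

[6, 6, 5]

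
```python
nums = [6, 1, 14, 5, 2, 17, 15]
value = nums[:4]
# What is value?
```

nums has length 7. The slice nums[:4] selects indices [0, 1, 2, 3] (0->6, 1->1, 2->14, 3->5), giving [6, 1, 14, 5].

[6, 1, 14, 5]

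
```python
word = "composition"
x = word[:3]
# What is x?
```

word has length 11. The slice word[:3] selects indices [0, 1, 2] (0->'c', 1->'o', 2->'m'), giving 'com'.

'com'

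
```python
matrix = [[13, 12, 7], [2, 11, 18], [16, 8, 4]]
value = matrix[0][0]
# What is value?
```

matrix[0] = [13, 12, 7]. Taking column 0 of that row yields 13.

13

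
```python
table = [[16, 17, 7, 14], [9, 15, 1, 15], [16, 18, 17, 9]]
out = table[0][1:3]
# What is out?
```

table[0] = [16, 17, 7, 14]. table[0] has length 4. The slice table[0][1:3] selects indices [1, 2] (1->17, 2->7), giving [17, 7].

[17, 7]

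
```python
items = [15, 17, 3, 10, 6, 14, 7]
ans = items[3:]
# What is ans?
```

items has length 7. The slice items[3:] selects indices [3, 4, 5, 6] (3->10, 4->6, 5->14, 6->7), giving [10, 6, 14, 7].

[10, 6, 14, 7]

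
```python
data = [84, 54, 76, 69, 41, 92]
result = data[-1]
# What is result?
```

data has length 6. Negative index -1 maps to positive index 6 + (-1) = 5. data[5] = 92.

92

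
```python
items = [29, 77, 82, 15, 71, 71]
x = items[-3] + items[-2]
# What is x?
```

items has length 6. Negative index -3 maps to positive index 6 + (-3) = 3. items[3] = 15.
items has length 6. Negative index -2 maps to positive index 6 + (-2) = 4. items[4] = 71.
Sum: 15 + 71 = 86.

86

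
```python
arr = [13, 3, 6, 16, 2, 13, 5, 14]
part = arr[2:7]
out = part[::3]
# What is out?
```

arr has length 8. The slice arr[2:7] selects indices [2, 3, 4, 5, 6] (2->6, 3->16, 4->2, 5->13, 6->5), giving [6, 16, 2, 13, 5]. So part = [6, 16, 2, 13, 5]. part has length 5. The slice part[::3] selects indices [0, 3] (0->6, 3->13), giving [6, 13].

[6, 13]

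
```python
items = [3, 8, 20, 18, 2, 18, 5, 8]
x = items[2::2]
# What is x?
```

items has length 8. The slice items[2::2] selects indices [2, 4, 6] (2->20, 4->2, 6->5), giving [20, 2, 5].

[20, 2, 5]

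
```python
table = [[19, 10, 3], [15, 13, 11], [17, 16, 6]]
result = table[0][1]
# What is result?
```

table[0] = [19, 10, 3]. Taking column 1 of that row yields 10.

10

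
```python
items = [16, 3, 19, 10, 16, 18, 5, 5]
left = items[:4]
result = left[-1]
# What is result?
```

items has length 8. The slice items[:4] selects indices [0, 1, 2, 3] (0->16, 1->3, 2->19, 3->10), giving [16, 3, 19, 10]. So left = [16, 3, 19, 10]. Then left[-1] = 10.

10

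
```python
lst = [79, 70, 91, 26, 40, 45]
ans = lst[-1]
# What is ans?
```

lst has length 6. Negative index -1 maps to positive index 6 + (-1) = 5. lst[5] = 45.

45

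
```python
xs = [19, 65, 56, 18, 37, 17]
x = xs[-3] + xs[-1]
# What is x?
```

xs has length 6. Negative index -3 maps to positive index 6 + (-3) = 3. xs[3] = 18.
xs has length 6. Negative index -1 maps to positive index 6 + (-1) = 5. xs[5] = 17.
Sum: 18 + 17 = 35.

35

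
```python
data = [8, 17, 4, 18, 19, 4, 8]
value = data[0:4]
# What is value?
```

data has length 7. The slice data[0:4] selects indices [0, 1, 2, 3] (0->8, 1->17, 2->4, 3->18), giving [8, 17, 4, 18].

[8, 17, 4, 18]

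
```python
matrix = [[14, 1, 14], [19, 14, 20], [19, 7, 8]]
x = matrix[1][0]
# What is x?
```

matrix[1] = [19, 14, 20]. Taking column 0 of that row yields 19.

19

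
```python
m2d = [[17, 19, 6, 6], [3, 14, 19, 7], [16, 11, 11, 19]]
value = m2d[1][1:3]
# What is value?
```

m2d[1] = [3, 14, 19, 7]. m2d[1] has length 4. The slice m2d[1][1:3] selects indices [1, 2] (1->14, 2->19), giving [14, 19].

[14, 19]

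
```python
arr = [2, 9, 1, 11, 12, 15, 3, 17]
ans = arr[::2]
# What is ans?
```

arr has length 8. The slice arr[::2] selects indices [0, 2, 4, 6] (0->2, 2->1, 4->12, 6->3), giving [2, 1, 12, 3].

[2, 1, 12, 3]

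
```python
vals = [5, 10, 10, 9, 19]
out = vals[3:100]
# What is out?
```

vals has length 5. The slice vals[3:100] selects indices [3, 4] (3->9, 4->19), giving [9, 19].

[9, 19]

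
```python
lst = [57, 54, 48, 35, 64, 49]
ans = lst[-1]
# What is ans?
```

lst has length 6. Negative index -1 maps to positive index 6 + (-1) = 5. lst[5] = 49.

49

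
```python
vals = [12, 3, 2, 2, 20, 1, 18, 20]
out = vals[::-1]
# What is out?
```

vals has length 8. The slice vals[::-1] selects indices [7, 6, 5, 4, 3, 2, 1, 0] (7->20, 6->18, 5->1, 4->20, 3->2, 2->2, 1->3, 0->12), giving [20, 18, 1, 20, 2, 2, 3, 12].

[20, 18, 1, 20, 2, 2, 3, 12]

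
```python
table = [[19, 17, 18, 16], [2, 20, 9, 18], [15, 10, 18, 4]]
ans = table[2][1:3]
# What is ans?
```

table[2] = [15, 10, 18, 4]. table[2] has length 4. The slice table[2][1:3] selects indices [1, 2] (1->10, 2->18), giving [10, 18].

[10, 18]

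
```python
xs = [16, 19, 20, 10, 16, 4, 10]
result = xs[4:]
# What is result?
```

xs has length 7. The slice xs[4:] selects indices [4, 5, 6] (4->16, 5->4, 6->10), giving [16, 4, 10].

[16, 4, 10]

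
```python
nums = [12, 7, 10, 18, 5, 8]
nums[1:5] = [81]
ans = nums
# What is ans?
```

nums starts as [12, 7, 10, 18, 5, 8] (length 6). The slice nums[1:5] covers indices [1, 2, 3, 4] with values [7, 10, 18, 5]. Replacing that slice with [81] (different length) produces [12, 81, 8].

[12, 81, 8]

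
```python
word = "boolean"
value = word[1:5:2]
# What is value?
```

word has length 7. The slice word[1:5:2] selects indices [1, 3] (1->'o', 3->'l'), giving 'ol'.

'ol'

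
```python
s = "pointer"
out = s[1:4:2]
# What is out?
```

s has length 7. The slice s[1:4:2] selects indices [1, 3] (1->'o', 3->'n'), giving 'on'.

'on'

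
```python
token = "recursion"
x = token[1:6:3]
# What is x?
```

token has length 9. The slice token[1:6:3] selects indices [1, 4] (1->'e', 4->'r'), giving 'er'.

'er'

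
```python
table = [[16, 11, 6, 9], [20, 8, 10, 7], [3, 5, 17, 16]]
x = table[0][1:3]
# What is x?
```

table[0] = [16, 11, 6, 9]. table[0] has length 4. The slice table[0][1:3] selects indices [1, 2] (1->11, 2->6), giving [11, 6].

[11, 6]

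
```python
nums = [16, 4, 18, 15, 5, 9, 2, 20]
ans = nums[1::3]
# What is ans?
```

nums has length 8. The slice nums[1::3] selects indices [1, 4, 7] (1->4, 4->5, 7->20), giving [4, 5, 20].

[4, 5, 20]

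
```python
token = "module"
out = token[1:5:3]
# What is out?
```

token has length 6. The slice token[1:5:3] selects indices [1, 4] (1->'o', 4->'l'), giving 'ol'.

'ol'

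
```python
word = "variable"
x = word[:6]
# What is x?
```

word has length 8. The slice word[:6] selects indices [0, 1, 2, 3, 4, 5] (0->'v', 1->'a', 2->'r', 3->'i', 4->'a', 5->'b'), giving 'variab'.

'variab'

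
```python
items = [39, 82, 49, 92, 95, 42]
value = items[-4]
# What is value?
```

items has length 6. Negative index -4 maps to positive index 6 + (-4) = 2. items[2] = 49.

49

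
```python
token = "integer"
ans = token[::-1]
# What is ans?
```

token has length 7. The slice token[::-1] selects indices [6, 5, 4, 3, 2, 1, 0] (6->'r', 5->'e', 4->'g', 3->'e', 2->'t', 1->'n', 0->'i'), giving 'regetni'.

'regetni'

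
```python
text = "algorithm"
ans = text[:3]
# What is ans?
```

text has length 9. The slice text[:3] selects indices [0, 1, 2] (0->'a', 1->'l', 2->'g'), giving 'alg'.

'alg'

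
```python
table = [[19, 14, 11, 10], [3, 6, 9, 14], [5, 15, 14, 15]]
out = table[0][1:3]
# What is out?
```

table[0] = [19, 14, 11, 10]. table[0] has length 4. The slice table[0][1:3] selects indices [1, 2] (1->14, 2->11), giving [14, 11].

[14, 11]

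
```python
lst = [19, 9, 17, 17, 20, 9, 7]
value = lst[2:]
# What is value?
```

lst has length 7. The slice lst[2:] selects indices [2, 3, 4, 5, 6] (2->17, 3->17, 4->20, 5->9, 6->7), giving [17, 17, 20, 9, 7].

[17, 17, 20, 9, 7]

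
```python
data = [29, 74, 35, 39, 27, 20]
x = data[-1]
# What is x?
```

data has length 6. Negative index -1 maps to positive index 6 + (-1) = 5. data[5] = 20.

20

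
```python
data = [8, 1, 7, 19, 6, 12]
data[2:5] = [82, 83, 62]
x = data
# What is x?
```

data starts as [8, 1, 7, 19, 6, 12] (length 6). The slice data[2:5] covers indices [2, 3, 4] with values [7, 19, 6]. Replacing that slice with [82, 83, 62] (same length) produces [8, 1, 82, 83, 62, 12].

[8, 1, 82, 83, 62, 12]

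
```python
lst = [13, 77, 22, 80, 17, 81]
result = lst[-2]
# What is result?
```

lst has length 6. Negative index -2 maps to positive index 6 + (-2) = 4. lst[4] = 17.

17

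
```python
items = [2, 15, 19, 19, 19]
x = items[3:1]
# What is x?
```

items has length 5. The slice items[3:1] resolves to an empty index range, so the result is [].

[]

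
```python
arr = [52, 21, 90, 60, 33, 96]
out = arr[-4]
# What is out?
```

arr has length 6. Negative index -4 maps to positive index 6 + (-4) = 2. arr[2] = 90.

90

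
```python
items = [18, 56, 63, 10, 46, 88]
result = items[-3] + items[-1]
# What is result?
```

items has length 6. Negative index -3 maps to positive index 6 + (-3) = 3. items[3] = 10.
items has length 6. Negative index -1 maps to positive index 6 + (-1) = 5. items[5] = 88.
Sum: 10 + 88 = 98.

98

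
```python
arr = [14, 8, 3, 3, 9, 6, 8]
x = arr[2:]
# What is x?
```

arr has length 7. The slice arr[2:] selects indices [2, 3, 4, 5, 6] (2->3, 3->3, 4->9, 5->6, 6->8), giving [3, 3, 9, 6, 8].

[3, 3, 9, 6, 8]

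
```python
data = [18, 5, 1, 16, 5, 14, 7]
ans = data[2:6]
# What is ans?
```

data has length 7. The slice data[2:6] selects indices [2, 3, 4, 5] (2->1, 3->16, 4->5, 5->14), giving [1, 16, 5, 14].

[1, 16, 5, 14]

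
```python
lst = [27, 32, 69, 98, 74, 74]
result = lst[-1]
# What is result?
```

lst has length 6. Negative index -1 maps to positive index 6 + (-1) = 5. lst[5] = 74.

74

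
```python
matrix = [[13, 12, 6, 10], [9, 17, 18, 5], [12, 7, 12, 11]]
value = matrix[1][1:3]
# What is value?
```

matrix[1] = [9, 17, 18, 5]. matrix[1] has length 4. The slice matrix[1][1:3] selects indices [1, 2] (1->17, 2->18), giving [17, 18].

[17, 18]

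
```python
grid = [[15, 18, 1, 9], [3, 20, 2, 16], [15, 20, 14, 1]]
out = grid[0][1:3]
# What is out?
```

grid[0] = [15, 18, 1, 9]. grid[0] has length 4. The slice grid[0][1:3] selects indices [1, 2] (1->18, 2->1), giving [18, 1].

[18, 1]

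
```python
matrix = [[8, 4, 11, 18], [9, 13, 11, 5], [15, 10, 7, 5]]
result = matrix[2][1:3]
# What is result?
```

matrix[2] = [15, 10, 7, 5]. matrix[2] has length 4. The slice matrix[2][1:3] selects indices [1, 2] (1->10, 2->7), giving [10, 7].

[10, 7]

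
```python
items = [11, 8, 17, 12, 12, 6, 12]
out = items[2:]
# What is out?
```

items has length 7. The slice items[2:] selects indices [2, 3, 4, 5, 6] (2->17, 3->12, 4->12, 5->6, 6->12), giving [17, 12, 12, 6, 12].

[17, 12, 12, 6, 12]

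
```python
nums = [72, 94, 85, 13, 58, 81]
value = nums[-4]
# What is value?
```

nums has length 6. Negative index -4 maps to positive index 6 + (-4) = 2. nums[2] = 85.

85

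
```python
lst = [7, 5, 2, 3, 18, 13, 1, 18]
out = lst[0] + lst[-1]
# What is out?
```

lst has length 8. lst[0] = 7.
lst has length 8. Negative index -1 maps to positive index 8 + (-1) = 7. lst[7] = 18.
Sum: 7 + 18 = 25.

25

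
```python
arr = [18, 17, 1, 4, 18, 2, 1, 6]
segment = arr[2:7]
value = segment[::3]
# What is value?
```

arr has length 8. The slice arr[2:7] selects indices [2, 3, 4, 5, 6] (2->1, 3->4, 4->18, 5->2, 6->1), giving [1, 4, 18, 2, 1]. So segment = [1, 4, 18, 2, 1]. segment has length 5. The slice segment[::3] selects indices [0, 3] (0->1, 3->2), giving [1, 2].

[1, 2]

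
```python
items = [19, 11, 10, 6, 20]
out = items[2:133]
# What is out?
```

items has length 5. The slice items[2:133] selects indices [2, 3, 4] (2->10, 3->6, 4->20), giving [10, 6, 20].

[10, 6, 20]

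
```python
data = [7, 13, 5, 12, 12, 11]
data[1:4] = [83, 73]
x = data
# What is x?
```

data starts as [7, 13, 5, 12, 12, 11] (length 6). The slice data[1:4] covers indices [1, 2, 3] with values [13, 5, 12]. Replacing that slice with [83, 73] (different length) produces [7, 83, 73, 12, 11].

[7, 83, 73, 12, 11]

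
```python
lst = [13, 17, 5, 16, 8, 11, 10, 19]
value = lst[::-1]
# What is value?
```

lst has length 8. The slice lst[::-1] selects indices [7, 6, 5, 4, 3, 2, 1, 0] (7->19, 6->10, 5->11, 4->8, 3->16, 2->5, 1->17, 0->13), giving [19, 10, 11, 8, 16, 5, 17, 13].

[19, 10, 11, 8, 16, 5, 17, 13]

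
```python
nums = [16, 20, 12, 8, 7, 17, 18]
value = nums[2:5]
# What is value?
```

nums has length 7. The slice nums[2:5] selects indices [2, 3, 4] (2->12, 3->8, 4->7), giving [12, 8, 7].

[12, 8, 7]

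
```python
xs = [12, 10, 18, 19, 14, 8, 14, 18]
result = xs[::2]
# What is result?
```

xs has length 8. The slice xs[::2] selects indices [0, 2, 4, 6] (0->12, 2->18, 4->14, 6->14), giving [12, 18, 14, 14].

[12, 18, 14, 14]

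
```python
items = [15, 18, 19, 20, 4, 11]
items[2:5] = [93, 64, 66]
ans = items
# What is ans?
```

items starts as [15, 18, 19, 20, 4, 11] (length 6). The slice items[2:5] covers indices [2, 3, 4] with values [19, 20, 4]. Replacing that slice with [93, 64, 66] (same length) produces [15, 18, 93, 64, 66, 11].

[15, 18, 93, 64, 66, 11]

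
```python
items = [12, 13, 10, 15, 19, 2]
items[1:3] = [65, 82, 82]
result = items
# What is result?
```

items starts as [12, 13, 10, 15, 19, 2] (length 6). The slice items[1:3] covers indices [1, 2] with values [13, 10]. Replacing that slice with [65, 82, 82] (different length) produces [12, 65, 82, 82, 15, 19, 2].

[12, 65, 82, 82, 15, 19, 2]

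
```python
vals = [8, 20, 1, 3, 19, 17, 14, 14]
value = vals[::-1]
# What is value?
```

vals has length 8. The slice vals[::-1] selects indices [7, 6, 5, 4, 3, 2, 1, 0] (7->14, 6->14, 5->17, 4->19, 3->3, 2->1, 1->20, 0->8), giving [14, 14, 17, 19, 3, 1, 20, 8].

[14, 14, 17, 19, 3, 1, 20, 8]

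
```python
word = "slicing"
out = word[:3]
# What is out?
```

word has length 7. The slice word[:3] selects indices [0, 1, 2] (0->'s', 1->'l', 2->'i'), giving 'sli'.

'sli'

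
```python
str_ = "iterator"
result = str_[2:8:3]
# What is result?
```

str_ has length 8. The slice str_[2:8:3] selects indices [2, 5] (2->'e', 5->'t'), giving 'et'.

'et'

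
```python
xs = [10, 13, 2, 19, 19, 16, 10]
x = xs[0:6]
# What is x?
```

xs has length 7. The slice xs[0:6] selects indices [0, 1, 2, 3, 4, 5] (0->10, 1->13, 2->2, 3->19, 4->19, 5->16), giving [10, 13, 2, 19, 19, 16].

[10, 13, 2, 19, 19, 16]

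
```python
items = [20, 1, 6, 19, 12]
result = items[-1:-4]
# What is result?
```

items has length 5. The slice items[-1:-4] resolves to an empty index range, so the result is [].

[]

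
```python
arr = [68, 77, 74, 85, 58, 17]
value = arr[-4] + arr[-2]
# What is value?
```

arr has length 6. Negative index -4 maps to positive index 6 + (-4) = 2. arr[2] = 74.
arr has length 6. Negative index -2 maps to positive index 6 + (-2) = 4. arr[4] = 58.
Sum: 74 + 58 = 132.

132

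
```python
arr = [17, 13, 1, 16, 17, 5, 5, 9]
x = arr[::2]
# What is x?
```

arr has length 8. The slice arr[::2] selects indices [0, 2, 4, 6] (0->17, 2->1, 4->17, 6->5), giving [17, 1, 17, 5].

[17, 1, 17, 5]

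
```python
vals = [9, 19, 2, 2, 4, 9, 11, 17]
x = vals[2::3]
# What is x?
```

vals has length 8. The slice vals[2::3] selects indices [2, 5] (2->2, 5->9), giving [2, 9].

[2, 9]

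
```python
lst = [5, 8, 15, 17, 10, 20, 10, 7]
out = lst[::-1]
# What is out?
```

lst has length 8. The slice lst[::-1] selects indices [7, 6, 5, 4, 3, 2, 1, 0] (7->7, 6->10, 5->20, 4->10, 3->17, 2->15, 1->8, 0->5), giving [7, 10, 20, 10, 17, 15, 8, 5].

[7, 10, 20, 10, 17, 15, 8, 5]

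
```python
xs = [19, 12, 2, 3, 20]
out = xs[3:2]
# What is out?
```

xs has length 5. The slice xs[3:2] resolves to an empty index range, so the result is [].

[]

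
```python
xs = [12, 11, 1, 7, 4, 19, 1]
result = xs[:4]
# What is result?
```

xs has length 7. The slice xs[:4] selects indices [0, 1, 2, 3] (0->12, 1->11, 2->1, 3->7), giving [12, 11, 1, 7].

[12, 11, 1, 7]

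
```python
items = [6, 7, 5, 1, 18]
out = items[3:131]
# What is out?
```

items has length 5. The slice items[3:131] selects indices [3, 4] (3->1, 4->18), giving [1, 18].

[1, 18]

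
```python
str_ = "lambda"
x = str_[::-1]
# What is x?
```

str_ has length 6. The slice str_[::-1] selects indices [5, 4, 3, 2, 1, 0] (5->'a', 4->'d', 3->'b', 2->'m', 1->'a', 0->'l'), giving 'adbmal'.

'adbmal'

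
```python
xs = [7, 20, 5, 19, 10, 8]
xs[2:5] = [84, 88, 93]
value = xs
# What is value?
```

xs starts as [7, 20, 5, 19, 10, 8] (length 6). The slice xs[2:5] covers indices [2, 3, 4] with values [5, 19, 10]. Replacing that slice with [84, 88, 93] (same length) produces [7, 20, 84, 88, 93, 8].

[7, 20, 84, 88, 93, 8]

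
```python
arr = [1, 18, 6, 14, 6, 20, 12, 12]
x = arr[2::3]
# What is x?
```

arr has length 8. The slice arr[2::3] selects indices [2, 5] (2->6, 5->20), giving [6, 20].

[6, 20]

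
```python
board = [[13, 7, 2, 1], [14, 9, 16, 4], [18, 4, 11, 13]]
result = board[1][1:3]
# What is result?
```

board[1] = [14, 9, 16, 4]. board[1] has length 4. The slice board[1][1:3] selects indices [1, 2] (1->9, 2->16), giving [9, 16].

[9, 16]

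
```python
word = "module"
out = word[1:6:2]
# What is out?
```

word has length 6. The slice word[1:6:2] selects indices [1, 3, 5] (1->'o', 3->'u', 5->'e'), giving 'oue'.

'oue'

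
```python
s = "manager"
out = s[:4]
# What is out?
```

s has length 7. The slice s[:4] selects indices [0, 1, 2, 3] (0->'m', 1->'a', 2->'n', 3->'a'), giving 'mana'.

'mana'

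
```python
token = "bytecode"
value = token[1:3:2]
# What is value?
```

token has length 8. The slice token[1:3:2] selects indices [1] (1->'y'), giving 'y'.

'y'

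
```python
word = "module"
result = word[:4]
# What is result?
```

word has length 6. The slice word[:4] selects indices [0, 1, 2, 3] (0->'m', 1->'o', 2->'d', 3->'u'), giving 'modu'.

'modu'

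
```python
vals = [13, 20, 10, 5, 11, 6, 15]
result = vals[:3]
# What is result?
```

vals has length 7. The slice vals[:3] selects indices [0, 1, 2] (0->13, 1->20, 2->10), giving [13, 20, 10].

[13, 20, 10]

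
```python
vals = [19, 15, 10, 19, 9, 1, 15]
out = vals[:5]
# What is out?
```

vals has length 7. The slice vals[:5] selects indices [0, 1, 2, 3, 4] (0->19, 1->15, 2->10, 3->19, 4->9), giving [19, 15, 10, 19, 9].

[19, 15, 10, 19, 9]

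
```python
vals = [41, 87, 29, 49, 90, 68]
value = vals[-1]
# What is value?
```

vals has length 6. Negative index -1 maps to positive index 6 + (-1) = 5. vals[5] = 68.

68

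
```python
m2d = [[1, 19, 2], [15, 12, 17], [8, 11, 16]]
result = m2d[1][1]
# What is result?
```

m2d[1] = [15, 12, 17]. Taking column 1 of that row yields 12.

12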